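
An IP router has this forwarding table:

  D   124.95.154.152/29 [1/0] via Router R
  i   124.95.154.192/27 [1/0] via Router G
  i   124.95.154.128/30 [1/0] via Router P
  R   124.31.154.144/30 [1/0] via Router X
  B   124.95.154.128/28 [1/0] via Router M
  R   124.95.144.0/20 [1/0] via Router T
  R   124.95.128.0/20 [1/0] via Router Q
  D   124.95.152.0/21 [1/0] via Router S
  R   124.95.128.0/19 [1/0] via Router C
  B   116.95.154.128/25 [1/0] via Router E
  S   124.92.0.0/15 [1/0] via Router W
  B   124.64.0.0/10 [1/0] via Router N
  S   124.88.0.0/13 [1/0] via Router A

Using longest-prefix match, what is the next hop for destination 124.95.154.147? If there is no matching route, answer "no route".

Routes whose prefix contains 124.95.154.147:
  124.64.0.0/10 (124.64.0.0 - 124.127.255.255) -> Router N
  124.88.0.0/13 (124.88.0.0 - 124.95.255.255) -> Router A
  124.95.128.0/19 (124.95.128.0 - 124.95.159.255) -> Router C
  124.95.144.0/20 (124.95.144.0 - 124.95.159.255) -> Router T
  124.95.152.0/21 (124.95.152.0 - 124.95.159.255) -> Router S
More-specific entries that do NOT match:
  124.95.154.128/30 (124.95.154.128 - 124.95.154.131) does not contain 124.95.154.147
  124.31.154.144/30 (124.31.154.144 - 124.31.154.147) does not contain 124.95.154.147
  124.95.154.152/29 (124.95.154.152 - 124.95.154.159) does not contain 124.95.154.147
  124.95.154.128/28 (124.95.154.128 - 124.95.154.143) does not contain 124.95.154.147
  124.95.154.192/27 (124.95.154.192 - 124.95.154.223) does not contain 124.95.154.147
  116.95.154.128/25 (116.95.154.128 - 116.95.154.255) does not contain 124.95.154.147
Longest matching prefix is /21 -> next hop Router S.

Router S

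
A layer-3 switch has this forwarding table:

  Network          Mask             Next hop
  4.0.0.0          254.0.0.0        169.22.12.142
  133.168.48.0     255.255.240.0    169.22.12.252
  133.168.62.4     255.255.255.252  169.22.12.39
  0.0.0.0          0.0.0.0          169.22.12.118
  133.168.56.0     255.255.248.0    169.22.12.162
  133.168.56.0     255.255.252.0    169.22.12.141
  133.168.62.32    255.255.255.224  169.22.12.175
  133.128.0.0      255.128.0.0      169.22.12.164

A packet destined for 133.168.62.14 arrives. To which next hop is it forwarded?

169.22.12.162

Routes whose prefix contains 133.168.62.14:
  0.0.0.0/0 (default, matches everything) -> 169.22.12.118
  133.128.0.0/9 (133.128.0.0 - 133.255.255.255) -> 169.22.12.164
  133.168.48.0/20 (133.168.48.0 - 133.168.63.255) -> 169.22.12.252
  133.168.56.0/21 (133.168.56.0 - 133.168.63.255) -> 169.22.12.162
More-specific entries that do NOT match:
  133.168.62.4/30 (133.168.62.4 - 133.168.62.7) does not contain 133.168.62.14
  133.168.62.32/27 (133.168.62.32 - 133.168.62.63) does not contain 133.168.62.14
  133.168.56.0/22 (133.168.56.0 - 133.168.59.255) does not contain 133.168.62.14
Longest matching prefix is /21 -> next hop 169.22.12.162.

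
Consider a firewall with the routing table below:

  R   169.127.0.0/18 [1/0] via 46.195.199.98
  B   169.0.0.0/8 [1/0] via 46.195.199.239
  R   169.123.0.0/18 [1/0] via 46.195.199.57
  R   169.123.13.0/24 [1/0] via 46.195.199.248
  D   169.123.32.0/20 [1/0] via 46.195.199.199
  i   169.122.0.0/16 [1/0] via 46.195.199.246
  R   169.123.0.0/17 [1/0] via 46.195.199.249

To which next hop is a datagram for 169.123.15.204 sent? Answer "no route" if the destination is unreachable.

Routes whose prefix contains 169.123.15.204:
  169.0.0.0/8 (169.0.0.0 - 169.255.255.255) -> 46.195.199.239
  169.123.0.0/17 (169.123.0.0 - 169.123.127.255) -> 46.195.199.249
  169.123.0.0/18 (169.123.0.0 - 169.123.63.255) -> 46.195.199.57
More-specific entries that do NOT match:
  169.123.13.0/24 (169.123.13.0 - 169.123.13.255) does not contain 169.123.15.204
  169.123.32.0/20 (169.123.32.0 - 169.123.47.255) does not contain 169.123.15.204
Longest matching prefix is /18 -> next hop 46.195.199.57.

46.195.199.57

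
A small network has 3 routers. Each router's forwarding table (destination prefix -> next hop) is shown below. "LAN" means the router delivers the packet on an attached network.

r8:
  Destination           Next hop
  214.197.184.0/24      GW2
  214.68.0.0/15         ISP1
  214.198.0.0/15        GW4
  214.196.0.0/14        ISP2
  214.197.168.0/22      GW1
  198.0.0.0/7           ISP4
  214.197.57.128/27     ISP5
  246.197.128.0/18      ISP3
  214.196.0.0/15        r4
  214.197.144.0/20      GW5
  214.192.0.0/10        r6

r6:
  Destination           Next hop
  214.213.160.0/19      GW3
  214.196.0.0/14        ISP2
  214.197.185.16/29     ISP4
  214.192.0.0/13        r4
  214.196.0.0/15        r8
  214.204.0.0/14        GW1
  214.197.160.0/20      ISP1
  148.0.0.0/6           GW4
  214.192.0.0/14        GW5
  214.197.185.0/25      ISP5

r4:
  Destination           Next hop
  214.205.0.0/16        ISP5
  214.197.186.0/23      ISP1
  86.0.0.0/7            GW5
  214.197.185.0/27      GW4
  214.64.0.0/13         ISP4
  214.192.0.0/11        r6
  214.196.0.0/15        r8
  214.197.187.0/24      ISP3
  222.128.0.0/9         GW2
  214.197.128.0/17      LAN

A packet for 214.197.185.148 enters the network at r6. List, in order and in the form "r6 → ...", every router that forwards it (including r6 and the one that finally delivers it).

At r6: longest match for 214.197.185.148 is 214.196.0.0/15 -> r8
At r8: longest match for 214.197.185.148 is 214.196.0.0/15 -> r4
At r4: longest match for 214.197.185.148 is 214.197.128.0/17 -> LAN

r6 → r8 → r4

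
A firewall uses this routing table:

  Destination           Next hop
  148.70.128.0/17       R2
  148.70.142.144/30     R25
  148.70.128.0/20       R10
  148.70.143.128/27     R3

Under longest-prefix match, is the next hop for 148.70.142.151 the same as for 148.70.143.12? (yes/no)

yes

148.70.142.151: longest match 148.70.128.0/20 -> R10
148.70.143.12: longest match 148.70.128.0/20 -> R10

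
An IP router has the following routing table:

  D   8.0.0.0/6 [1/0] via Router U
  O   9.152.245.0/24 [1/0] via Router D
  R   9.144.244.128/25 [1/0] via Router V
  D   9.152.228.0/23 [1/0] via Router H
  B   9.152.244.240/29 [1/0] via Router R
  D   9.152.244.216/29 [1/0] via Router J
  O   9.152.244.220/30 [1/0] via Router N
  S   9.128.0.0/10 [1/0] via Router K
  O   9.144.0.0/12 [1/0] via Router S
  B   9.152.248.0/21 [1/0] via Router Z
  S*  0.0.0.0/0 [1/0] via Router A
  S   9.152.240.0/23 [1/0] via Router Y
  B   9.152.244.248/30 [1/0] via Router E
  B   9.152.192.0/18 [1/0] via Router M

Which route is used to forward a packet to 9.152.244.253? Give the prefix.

9.152.192.0/18

Entries matching 9.152.244.253:
  0.0.0.0/0 (default, matches everything)
  8.0.0.0/6 (8.0.0.0 - 11.255.255.255)
  9.128.0.0/10 (9.128.0.0 - 9.191.255.255)
  9.144.0.0/12 (9.144.0.0 - 9.159.255.255)
  9.152.192.0/18 (9.152.192.0 - 9.152.255.255)
Most specific is 9.152.192.0/18.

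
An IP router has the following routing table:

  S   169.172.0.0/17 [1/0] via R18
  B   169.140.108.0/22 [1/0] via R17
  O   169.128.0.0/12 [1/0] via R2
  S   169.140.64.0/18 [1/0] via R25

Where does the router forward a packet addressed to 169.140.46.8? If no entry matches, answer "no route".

R2

Routes whose prefix contains 169.140.46.8:
  169.128.0.0/12 (169.128.0.0 - 169.143.255.255) -> R2
More-specific entries that do NOT match:
  169.140.108.0/22 (169.140.108.0 - 169.140.111.255) does not contain 169.140.46.8
  169.140.64.0/18 (169.140.64.0 - 169.140.127.255) does not contain 169.140.46.8
  169.172.0.0/17 (169.172.0.0 - 169.172.127.255) does not contain 169.140.46.8
Longest matching prefix is /12 -> next hop R2.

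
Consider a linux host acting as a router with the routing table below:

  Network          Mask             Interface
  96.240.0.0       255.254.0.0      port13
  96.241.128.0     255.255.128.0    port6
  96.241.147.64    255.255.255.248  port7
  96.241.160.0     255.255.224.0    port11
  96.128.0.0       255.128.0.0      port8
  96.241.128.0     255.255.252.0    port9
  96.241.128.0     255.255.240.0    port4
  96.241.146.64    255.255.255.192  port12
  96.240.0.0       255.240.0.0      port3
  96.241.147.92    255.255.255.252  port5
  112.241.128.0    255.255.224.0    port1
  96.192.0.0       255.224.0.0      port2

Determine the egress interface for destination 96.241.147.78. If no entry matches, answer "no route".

port6

Routes whose prefix contains 96.241.147.78:
  96.128.0.0/9 (96.128.0.0 - 96.255.255.255) -> port8
  96.240.0.0/12 (96.240.0.0 - 96.255.255.255) -> port3
  96.240.0.0/15 (96.240.0.0 - 96.241.255.255) -> port13
  96.241.128.0/17 (96.241.128.0 - 96.241.255.255) -> port6
More-specific entries that do NOT match:
  96.241.147.92/30 (96.241.147.92 - 96.241.147.95) does not contain 96.241.147.78
  96.241.147.64/29 (96.241.147.64 - 96.241.147.71) does not contain 96.241.147.78
  96.241.146.64/26 (96.241.146.64 - 96.241.146.127) does not contain 96.241.147.78
  96.241.128.0/22 (96.241.128.0 - 96.241.131.255) does not contain 96.241.147.78
  96.241.128.0/20 (96.241.128.0 - 96.241.143.255) does not contain 96.241.147.78
  96.241.160.0/19 (96.241.160.0 - 96.241.191.255) does not contain 96.241.147.78
  112.241.128.0/19 (112.241.128.0 - 112.241.159.255) does not contain 96.241.147.78
Longest matching prefix is /17 -> interface port6.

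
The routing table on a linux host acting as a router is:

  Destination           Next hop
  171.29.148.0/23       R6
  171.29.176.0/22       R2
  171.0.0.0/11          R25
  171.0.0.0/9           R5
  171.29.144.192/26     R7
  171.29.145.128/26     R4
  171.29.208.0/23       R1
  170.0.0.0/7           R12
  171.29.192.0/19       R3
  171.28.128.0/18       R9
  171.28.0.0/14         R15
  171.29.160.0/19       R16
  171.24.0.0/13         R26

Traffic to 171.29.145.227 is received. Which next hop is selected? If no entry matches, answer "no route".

Routes whose prefix contains 171.29.145.227:
  170.0.0.0/7 (170.0.0.0 - 171.255.255.255) -> R12
  171.0.0.0/9 (171.0.0.0 - 171.127.255.255) -> R5
  171.0.0.0/11 (171.0.0.0 - 171.31.255.255) -> R25
  171.24.0.0/13 (171.24.0.0 - 171.31.255.255) -> R26
  171.28.0.0/14 (171.28.0.0 - 171.31.255.255) -> R15
More-specific entries that do NOT match:
  171.29.144.192/26 (171.29.144.192 - 171.29.144.255) does not contain 171.29.145.227
  171.29.145.128/26 (171.29.145.128 - 171.29.145.191) does not contain 171.29.145.227
  171.29.148.0/23 (171.29.148.0 - 171.29.149.255) does not contain 171.29.145.227
  171.29.208.0/23 (171.29.208.0 - 171.29.209.255) does not contain 171.29.145.227
  171.29.176.0/22 (171.29.176.0 - 171.29.179.255) does not contain 171.29.145.227
  171.29.192.0/19 (171.29.192.0 - 171.29.223.255) does not contain 171.29.145.227
  171.29.160.0/19 (171.29.160.0 - 171.29.191.255) does not contain 171.29.145.227
  171.28.128.0/18 (171.28.128.0 - 171.28.191.255) does not contain 171.29.145.227
Longest matching prefix is /14 -> next hop R15.

R15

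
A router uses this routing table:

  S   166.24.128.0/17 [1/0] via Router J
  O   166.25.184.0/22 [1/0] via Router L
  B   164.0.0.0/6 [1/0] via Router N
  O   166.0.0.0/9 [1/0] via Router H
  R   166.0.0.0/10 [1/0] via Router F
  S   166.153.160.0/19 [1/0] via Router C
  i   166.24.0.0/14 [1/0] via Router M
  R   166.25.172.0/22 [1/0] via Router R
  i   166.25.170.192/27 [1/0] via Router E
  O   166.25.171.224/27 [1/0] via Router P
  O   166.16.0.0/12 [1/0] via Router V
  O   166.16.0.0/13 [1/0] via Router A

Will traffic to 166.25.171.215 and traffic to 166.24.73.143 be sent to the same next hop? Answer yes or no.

yes

166.25.171.215: longest match 166.24.0.0/14 -> Router M
166.24.73.143: longest match 166.24.0.0/14 -> Router M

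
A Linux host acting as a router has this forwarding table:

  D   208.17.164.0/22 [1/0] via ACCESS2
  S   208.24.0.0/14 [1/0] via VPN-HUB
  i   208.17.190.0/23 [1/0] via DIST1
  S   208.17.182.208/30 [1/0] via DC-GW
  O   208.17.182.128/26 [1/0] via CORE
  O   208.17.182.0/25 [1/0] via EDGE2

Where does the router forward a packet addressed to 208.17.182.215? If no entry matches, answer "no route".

no route

No entry's prefix contains 208.17.182.215; there is no default route.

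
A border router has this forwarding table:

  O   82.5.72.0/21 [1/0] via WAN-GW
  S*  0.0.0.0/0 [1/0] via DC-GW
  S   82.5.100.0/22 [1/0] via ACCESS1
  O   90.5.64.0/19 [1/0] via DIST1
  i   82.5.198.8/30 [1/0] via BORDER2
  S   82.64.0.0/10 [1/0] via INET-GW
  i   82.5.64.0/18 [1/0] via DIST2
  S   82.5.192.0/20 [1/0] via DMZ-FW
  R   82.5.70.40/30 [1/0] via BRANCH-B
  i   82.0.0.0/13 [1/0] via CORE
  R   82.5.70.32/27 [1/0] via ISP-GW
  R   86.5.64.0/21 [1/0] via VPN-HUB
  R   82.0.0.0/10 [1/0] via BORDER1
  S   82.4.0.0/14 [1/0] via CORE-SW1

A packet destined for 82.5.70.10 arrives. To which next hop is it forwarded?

Routes whose prefix contains 82.5.70.10:
  0.0.0.0/0 (default, matches everything) -> DC-GW
  82.0.0.0/10 (82.0.0.0 - 82.63.255.255) -> BORDER1
  82.0.0.0/13 (82.0.0.0 - 82.7.255.255) -> CORE
  82.4.0.0/14 (82.4.0.0 - 82.7.255.255) -> CORE-SW1
  82.5.64.0/18 (82.5.64.0 - 82.5.127.255) -> DIST2
More-specific entries that do NOT match:
  82.5.198.8/30 (82.5.198.8 - 82.5.198.11) does not contain 82.5.70.10
  82.5.70.40/30 (82.5.70.40 - 82.5.70.43) does not contain 82.5.70.10
  82.5.70.32/27 (82.5.70.32 - 82.5.70.63) does not contain 82.5.70.10
  82.5.100.0/22 (82.5.100.0 - 82.5.103.255) does not contain 82.5.70.10
  82.5.72.0/21 (82.5.72.0 - 82.5.79.255) does not contain 82.5.70.10
  86.5.64.0/21 (86.5.64.0 - 86.5.71.255) does not contain 82.5.70.10
  82.5.192.0/20 (82.5.192.0 - 82.5.207.255) does not contain 82.5.70.10
  90.5.64.0/19 (90.5.64.0 - 90.5.95.255) does not contain 82.5.70.10
Longest matching prefix is /18 -> next hop DIST2.

DIST2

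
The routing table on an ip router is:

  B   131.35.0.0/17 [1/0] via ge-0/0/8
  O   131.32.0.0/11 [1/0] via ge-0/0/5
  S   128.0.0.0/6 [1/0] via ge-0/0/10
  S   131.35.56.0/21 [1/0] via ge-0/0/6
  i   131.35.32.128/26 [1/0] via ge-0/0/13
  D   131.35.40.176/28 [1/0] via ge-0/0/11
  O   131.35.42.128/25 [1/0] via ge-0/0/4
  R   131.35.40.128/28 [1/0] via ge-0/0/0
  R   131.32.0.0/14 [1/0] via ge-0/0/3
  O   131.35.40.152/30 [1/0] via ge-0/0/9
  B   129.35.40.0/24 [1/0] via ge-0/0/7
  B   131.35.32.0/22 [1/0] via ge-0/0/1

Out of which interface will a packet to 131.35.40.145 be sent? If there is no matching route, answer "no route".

ge-0/0/8

Routes whose prefix contains 131.35.40.145:
  128.0.0.0/6 (128.0.0.0 - 131.255.255.255) -> ge-0/0/10
  131.32.0.0/11 (131.32.0.0 - 131.63.255.255) -> ge-0/0/5
  131.32.0.0/14 (131.32.0.0 - 131.35.255.255) -> ge-0/0/3
  131.35.0.0/17 (131.35.0.0 - 131.35.127.255) -> ge-0/0/8
More-specific entries that do NOT match:
  131.35.40.152/30 (131.35.40.152 - 131.35.40.155) does not contain 131.35.40.145
  131.35.40.176/28 (131.35.40.176 - 131.35.40.191) does not contain 131.35.40.145
  131.35.40.128/28 (131.35.40.128 - 131.35.40.143) does not contain 131.35.40.145
  131.35.32.128/26 (131.35.32.128 - 131.35.32.191) does not contain 131.35.40.145
  131.35.42.128/25 (131.35.42.128 - 131.35.42.255) does not contain 131.35.40.145
  129.35.40.0/24 (129.35.40.0 - 129.35.40.255) does not contain 131.35.40.145
  131.35.32.0/22 (131.35.32.0 - 131.35.35.255) does not contain 131.35.40.145
  131.35.56.0/21 (131.35.56.0 - 131.35.63.255) does not contain 131.35.40.145
Longest matching prefix is /17 -> interface ge-0/0/8.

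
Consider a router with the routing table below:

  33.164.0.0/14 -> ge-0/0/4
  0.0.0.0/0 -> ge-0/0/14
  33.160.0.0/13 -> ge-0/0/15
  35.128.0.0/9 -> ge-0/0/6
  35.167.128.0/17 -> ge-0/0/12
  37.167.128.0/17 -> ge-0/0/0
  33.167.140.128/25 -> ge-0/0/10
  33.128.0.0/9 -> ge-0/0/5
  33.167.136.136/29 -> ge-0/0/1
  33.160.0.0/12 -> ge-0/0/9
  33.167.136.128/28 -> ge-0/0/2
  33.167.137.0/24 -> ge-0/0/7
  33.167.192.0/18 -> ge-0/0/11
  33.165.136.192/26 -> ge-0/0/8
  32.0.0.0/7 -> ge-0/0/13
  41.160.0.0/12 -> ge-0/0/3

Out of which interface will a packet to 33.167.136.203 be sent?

Routes whose prefix contains 33.167.136.203:
  0.0.0.0/0 (default, matches everything) -> ge-0/0/14
  32.0.0.0/7 (32.0.0.0 - 33.255.255.255) -> ge-0/0/13
  33.128.0.0/9 (33.128.0.0 - 33.255.255.255) -> ge-0/0/5
  33.160.0.0/12 (33.160.0.0 - 33.175.255.255) -> ge-0/0/9
  33.160.0.0/13 (33.160.0.0 - 33.167.255.255) -> ge-0/0/15
  33.164.0.0/14 (33.164.0.0 - 33.167.255.255) -> ge-0/0/4
More-specific entries that do NOT match:
  33.167.136.136/29 (33.167.136.136 - 33.167.136.143) does not contain 33.167.136.203
  33.167.136.128/28 (33.167.136.128 - 33.167.136.143) does not contain 33.167.136.203
  33.165.136.192/26 (33.165.136.192 - 33.165.136.255) does not contain 33.167.136.203
  33.167.140.128/25 (33.167.140.128 - 33.167.140.255) does not contain 33.167.136.203
  33.167.137.0/24 (33.167.137.0 - 33.167.137.255) does not contain 33.167.136.203
  33.167.192.0/18 (33.167.192.0 - 33.167.255.255) does not contain 33.167.136.203
  35.167.128.0/17 (35.167.128.0 - 35.167.255.255) does not contain 33.167.136.203
  37.167.128.0/17 (37.167.128.0 - 37.167.255.255) does not contain 33.167.136.203
Longest matching prefix is /14 -> interface ge-0/0/4.

ge-0/0/4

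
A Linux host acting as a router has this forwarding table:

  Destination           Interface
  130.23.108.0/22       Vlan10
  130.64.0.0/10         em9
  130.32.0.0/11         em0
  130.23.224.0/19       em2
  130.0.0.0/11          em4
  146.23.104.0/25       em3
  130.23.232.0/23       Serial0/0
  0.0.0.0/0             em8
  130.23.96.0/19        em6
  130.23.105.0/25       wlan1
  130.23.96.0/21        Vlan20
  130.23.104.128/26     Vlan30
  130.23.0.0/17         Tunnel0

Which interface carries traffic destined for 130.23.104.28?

em6

Routes whose prefix contains 130.23.104.28:
  0.0.0.0/0 (default, matches everything) -> em8
  130.0.0.0/11 (130.0.0.0 - 130.31.255.255) -> em4
  130.23.0.0/17 (130.23.0.0 - 130.23.127.255) -> Tunnel0
  130.23.96.0/19 (130.23.96.0 - 130.23.127.255) -> em6
More-specific entries that do NOT match:
  130.23.104.128/26 (130.23.104.128 - 130.23.104.191) does not contain 130.23.104.28
  146.23.104.0/25 (146.23.104.0 - 146.23.104.127) does not contain 130.23.104.28
  130.23.105.0/25 (130.23.105.0 - 130.23.105.127) does not contain 130.23.104.28
  130.23.232.0/23 (130.23.232.0 - 130.23.233.255) does not contain 130.23.104.28
  130.23.108.0/22 (130.23.108.0 - 130.23.111.255) does not contain 130.23.104.28
  130.23.96.0/21 (130.23.96.0 - 130.23.103.255) does not contain 130.23.104.28
Longest matching prefix is /19 -> interface em6.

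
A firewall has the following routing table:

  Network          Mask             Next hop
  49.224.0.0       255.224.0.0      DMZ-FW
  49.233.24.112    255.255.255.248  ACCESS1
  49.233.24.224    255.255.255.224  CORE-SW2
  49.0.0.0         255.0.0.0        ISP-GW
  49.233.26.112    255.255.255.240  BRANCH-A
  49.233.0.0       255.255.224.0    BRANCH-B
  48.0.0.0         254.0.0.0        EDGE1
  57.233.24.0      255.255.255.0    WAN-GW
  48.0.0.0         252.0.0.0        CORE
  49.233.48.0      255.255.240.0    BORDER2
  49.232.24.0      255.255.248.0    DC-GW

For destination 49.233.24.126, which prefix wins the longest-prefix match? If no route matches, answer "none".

Entries matching 49.233.24.126:
  48.0.0.0/6 (48.0.0.0 - 51.255.255.255)
  48.0.0.0/7 (48.0.0.0 - 49.255.255.255)
  49.0.0.0/8 (49.0.0.0 - 49.255.255.255)
  49.224.0.0/11 (49.224.0.0 - 49.255.255.255)
  49.233.0.0/19 (49.233.0.0 - 49.233.31.255)
Most specific is 49.233.0.0/19.

49.233.0.0/19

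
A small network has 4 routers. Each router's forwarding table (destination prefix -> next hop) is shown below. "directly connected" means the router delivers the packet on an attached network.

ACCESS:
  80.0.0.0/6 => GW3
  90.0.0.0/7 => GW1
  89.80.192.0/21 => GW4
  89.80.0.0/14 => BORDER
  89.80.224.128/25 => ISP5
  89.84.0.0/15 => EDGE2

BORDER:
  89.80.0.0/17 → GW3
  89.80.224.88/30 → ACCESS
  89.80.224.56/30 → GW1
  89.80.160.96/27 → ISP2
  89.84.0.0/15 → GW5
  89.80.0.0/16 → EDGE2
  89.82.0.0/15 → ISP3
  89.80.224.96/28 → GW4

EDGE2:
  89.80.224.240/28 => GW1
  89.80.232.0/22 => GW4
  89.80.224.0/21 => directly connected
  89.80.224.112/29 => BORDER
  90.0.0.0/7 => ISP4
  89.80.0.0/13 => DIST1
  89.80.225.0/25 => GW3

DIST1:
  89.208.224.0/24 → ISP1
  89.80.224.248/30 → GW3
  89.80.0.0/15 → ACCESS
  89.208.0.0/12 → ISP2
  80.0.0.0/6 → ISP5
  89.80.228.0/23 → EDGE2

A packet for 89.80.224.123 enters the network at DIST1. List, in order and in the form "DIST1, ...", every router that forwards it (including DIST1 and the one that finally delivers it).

At DIST1: longest match for 89.80.224.123 is 89.80.0.0/15 -> ACCESS
At ACCESS: longest match for 89.80.224.123 is 89.80.0.0/14 -> BORDER
At BORDER: longest match for 89.80.224.123 is 89.80.0.0/16 -> EDGE2
At EDGE2: longest match for 89.80.224.123 is 89.80.224.0/21 -> directly connected

DIST1, ACCESS, BORDER, EDGE2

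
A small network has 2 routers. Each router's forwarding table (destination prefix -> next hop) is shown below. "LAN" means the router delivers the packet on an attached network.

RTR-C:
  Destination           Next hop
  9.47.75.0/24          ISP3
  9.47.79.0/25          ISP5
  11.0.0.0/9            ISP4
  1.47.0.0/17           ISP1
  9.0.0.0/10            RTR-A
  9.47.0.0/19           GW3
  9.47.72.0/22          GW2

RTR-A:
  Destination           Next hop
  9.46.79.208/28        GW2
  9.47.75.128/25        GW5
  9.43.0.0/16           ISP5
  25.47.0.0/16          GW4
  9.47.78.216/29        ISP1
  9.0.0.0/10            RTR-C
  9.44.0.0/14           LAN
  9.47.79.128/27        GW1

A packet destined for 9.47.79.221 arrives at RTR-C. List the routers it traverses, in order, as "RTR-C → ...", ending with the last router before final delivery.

RTR-C → RTR-A

At RTR-C: longest match for 9.47.79.221 is 9.0.0.0/10 -> RTR-A
At RTR-A: longest match for 9.47.79.221 is 9.44.0.0/14 -> LAN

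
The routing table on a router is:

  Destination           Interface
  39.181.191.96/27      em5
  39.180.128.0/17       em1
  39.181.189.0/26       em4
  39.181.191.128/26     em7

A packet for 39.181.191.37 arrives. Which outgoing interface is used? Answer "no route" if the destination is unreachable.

No entry's prefix contains 39.181.191.37; there is no default route.

no route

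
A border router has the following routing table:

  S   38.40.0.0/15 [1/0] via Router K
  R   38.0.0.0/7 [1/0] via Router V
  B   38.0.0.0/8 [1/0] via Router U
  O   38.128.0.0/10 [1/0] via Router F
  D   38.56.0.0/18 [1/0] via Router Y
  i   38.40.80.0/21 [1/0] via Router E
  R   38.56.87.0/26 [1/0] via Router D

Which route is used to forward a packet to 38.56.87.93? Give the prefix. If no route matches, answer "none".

38.0.0.0/8

Entries matching 38.56.87.93:
  38.0.0.0/7 (38.0.0.0 - 39.255.255.255)
  38.0.0.0/8 (38.0.0.0 - 38.255.255.255)
Most specific is 38.0.0.0/8.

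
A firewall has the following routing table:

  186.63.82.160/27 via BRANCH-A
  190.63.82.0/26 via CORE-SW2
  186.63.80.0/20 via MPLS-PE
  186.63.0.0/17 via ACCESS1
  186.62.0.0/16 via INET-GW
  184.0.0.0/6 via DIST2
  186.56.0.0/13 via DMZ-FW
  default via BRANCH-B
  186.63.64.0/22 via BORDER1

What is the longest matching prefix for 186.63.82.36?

186.63.80.0/20

Entries matching 186.63.82.36:
  0.0.0.0/0 (default, matches everything)
  184.0.0.0/6 (184.0.0.0 - 187.255.255.255)
  186.56.0.0/13 (186.56.0.0 - 186.63.255.255)
  186.63.0.0/17 (186.63.0.0 - 186.63.127.255)
  186.63.80.0/20 (186.63.80.0 - 186.63.95.255)
Most specific is 186.63.80.0/20.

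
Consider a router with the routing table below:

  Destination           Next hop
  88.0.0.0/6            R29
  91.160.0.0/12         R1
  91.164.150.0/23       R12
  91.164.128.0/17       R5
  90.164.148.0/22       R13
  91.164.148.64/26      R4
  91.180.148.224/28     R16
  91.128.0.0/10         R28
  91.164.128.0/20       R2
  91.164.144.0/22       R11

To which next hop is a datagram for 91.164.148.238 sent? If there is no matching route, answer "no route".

Routes whose prefix contains 91.164.148.238:
  88.0.0.0/6 (88.0.0.0 - 91.255.255.255) -> R29
  91.128.0.0/10 (91.128.0.0 - 91.191.255.255) -> R28
  91.160.0.0/12 (91.160.0.0 - 91.175.255.255) -> R1
  91.164.128.0/17 (91.164.128.0 - 91.164.255.255) -> R5
More-specific entries that do NOT match:
  91.180.148.224/28 (91.180.148.224 - 91.180.148.239) does not contain 91.164.148.238
  91.164.148.64/26 (91.164.148.64 - 91.164.148.127) does not contain 91.164.148.238
  91.164.150.0/23 (91.164.150.0 - 91.164.151.255) does not contain 91.164.148.238
  90.164.148.0/22 (90.164.148.0 - 90.164.151.255) does not contain 91.164.148.238
  91.164.144.0/22 (91.164.144.0 - 91.164.147.255) does not contain 91.164.148.238
  91.164.128.0/20 (91.164.128.0 - 91.164.143.255) does not contain 91.164.148.238
Longest matching prefix is /17 -> next hop R5.

R5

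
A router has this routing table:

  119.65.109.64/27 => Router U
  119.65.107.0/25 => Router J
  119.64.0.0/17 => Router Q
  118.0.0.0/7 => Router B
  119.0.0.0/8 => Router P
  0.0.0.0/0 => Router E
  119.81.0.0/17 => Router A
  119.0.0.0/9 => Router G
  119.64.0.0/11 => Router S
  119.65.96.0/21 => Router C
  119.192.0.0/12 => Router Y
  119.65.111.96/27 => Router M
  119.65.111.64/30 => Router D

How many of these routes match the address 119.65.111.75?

5

Prefixes containing 119.65.111.75:
  0.0.0.0/0 (default, matches everything)
  118.0.0.0/7 (118.0.0.0 - 119.255.255.255)
  119.0.0.0/8 (119.0.0.0 - 119.255.255.255)
  119.0.0.0/9 (119.0.0.0 - 119.127.255.255)
  119.64.0.0/11 (119.64.0.0 - 119.95.255.255)
Total matching entries: 5.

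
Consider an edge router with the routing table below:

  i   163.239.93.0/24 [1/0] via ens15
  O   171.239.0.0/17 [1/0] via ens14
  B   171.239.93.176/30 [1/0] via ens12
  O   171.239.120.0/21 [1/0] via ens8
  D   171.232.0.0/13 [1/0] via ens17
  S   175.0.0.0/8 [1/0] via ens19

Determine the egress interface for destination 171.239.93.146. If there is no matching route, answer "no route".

Routes whose prefix contains 171.239.93.146:
  171.232.0.0/13 (171.232.0.0 - 171.239.255.255) -> ens17
  171.239.0.0/17 (171.239.0.0 - 171.239.127.255) -> ens14
More-specific entries that do NOT match:
  171.239.93.176/30 (171.239.93.176 - 171.239.93.179) does not contain 171.239.93.146
  163.239.93.0/24 (163.239.93.0 - 163.239.93.255) does not contain 171.239.93.146
  171.239.120.0/21 (171.239.120.0 - 171.239.127.255) does not contain 171.239.93.146
Longest matching prefix is /17 -> interface ens14.

ens14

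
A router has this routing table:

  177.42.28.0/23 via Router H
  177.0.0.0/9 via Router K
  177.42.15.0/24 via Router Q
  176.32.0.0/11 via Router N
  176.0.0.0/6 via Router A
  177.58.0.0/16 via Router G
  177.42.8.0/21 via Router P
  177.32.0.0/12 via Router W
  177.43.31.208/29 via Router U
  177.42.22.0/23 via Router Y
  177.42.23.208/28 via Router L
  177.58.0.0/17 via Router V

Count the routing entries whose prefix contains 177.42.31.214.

Prefixes containing 177.42.31.214:
  176.0.0.0/6 (176.0.0.0 - 179.255.255.255)
  177.0.0.0/9 (177.0.0.0 - 177.127.255.255)
  177.32.0.0/12 (177.32.0.0 - 177.47.255.255)
Total matching entries: 3.

3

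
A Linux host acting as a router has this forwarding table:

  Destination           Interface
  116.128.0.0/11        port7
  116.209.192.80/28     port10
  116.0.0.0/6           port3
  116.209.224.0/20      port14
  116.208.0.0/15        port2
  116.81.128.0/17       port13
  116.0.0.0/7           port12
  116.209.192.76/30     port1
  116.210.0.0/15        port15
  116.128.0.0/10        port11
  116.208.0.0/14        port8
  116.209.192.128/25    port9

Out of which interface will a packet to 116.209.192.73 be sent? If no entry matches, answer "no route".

port2

Routes whose prefix contains 116.209.192.73:
  116.0.0.0/6 (116.0.0.0 - 119.255.255.255) -> port3
  116.0.0.0/7 (116.0.0.0 - 117.255.255.255) -> port12
  116.208.0.0/14 (116.208.0.0 - 116.211.255.255) -> port8
  116.208.0.0/15 (116.208.0.0 - 116.209.255.255) -> port2
More-specific entries that do NOT match:
  116.209.192.76/30 (116.209.192.76 - 116.209.192.79) does not contain 116.209.192.73
  116.209.192.80/28 (116.209.192.80 - 116.209.192.95) does not contain 116.209.192.73
  116.209.192.128/25 (116.209.192.128 - 116.209.192.255) does not contain 116.209.192.73
  116.209.224.0/20 (116.209.224.0 - 116.209.239.255) does not contain 116.209.192.73
  116.81.128.0/17 (116.81.128.0 - 116.81.255.255) does not contain 116.209.192.73
Longest matching prefix is /15 -> interface port2.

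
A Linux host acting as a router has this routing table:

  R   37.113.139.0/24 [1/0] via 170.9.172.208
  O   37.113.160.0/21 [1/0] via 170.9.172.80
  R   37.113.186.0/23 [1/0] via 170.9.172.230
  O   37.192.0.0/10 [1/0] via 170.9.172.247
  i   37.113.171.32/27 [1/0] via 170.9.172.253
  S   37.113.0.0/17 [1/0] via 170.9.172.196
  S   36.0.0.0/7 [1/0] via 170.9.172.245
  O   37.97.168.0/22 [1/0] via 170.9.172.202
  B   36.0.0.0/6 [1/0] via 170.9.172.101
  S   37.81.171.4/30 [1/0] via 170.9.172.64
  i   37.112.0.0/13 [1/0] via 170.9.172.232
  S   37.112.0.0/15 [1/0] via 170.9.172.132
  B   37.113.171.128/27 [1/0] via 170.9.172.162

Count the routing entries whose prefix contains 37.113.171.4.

4

Prefixes containing 37.113.171.4:
  36.0.0.0/6 (36.0.0.0 - 39.255.255.255)
  36.0.0.0/7 (36.0.0.0 - 37.255.255.255)
  37.112.0.0/13 (37.112.0.0 - 37.119.255.255)
  37.112.0.0/15 (37.112.0.0 - 37.113.255.255)
Total matching entries: 4.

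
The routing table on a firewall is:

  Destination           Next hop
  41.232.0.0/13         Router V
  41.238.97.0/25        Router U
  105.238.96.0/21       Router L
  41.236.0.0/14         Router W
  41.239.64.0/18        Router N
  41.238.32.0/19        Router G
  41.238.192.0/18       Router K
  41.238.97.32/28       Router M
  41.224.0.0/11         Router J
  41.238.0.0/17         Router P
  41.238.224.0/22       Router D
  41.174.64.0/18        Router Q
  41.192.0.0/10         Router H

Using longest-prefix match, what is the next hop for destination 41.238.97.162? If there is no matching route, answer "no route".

Router P

Routes whose prefix contains 41.238.97.162:
  41.192.0.0/10 (41.192.0.0 - 41.255.255.255) -> Router H
  41.224.0.0/11 (41.224.0.0 - 41.255.255.255) -> Router J
  41.232.0.0/13 (41.232.0.0 - 41.239.255.255) -> Router V
  41.236.0.0/14 (41.236.0.0 - 41.239.255.255) -> Router W
  41.238.0.0/17 (41.238.0.0 - 41.238.127.255) -> Router P
More-specific entries that do NOT match:
  41.238.97.32/28 (41.238.97.32 - 41.238.97.47) does not contain 41.238.97.162
  41.238.97.0/25 (41.238.97.0 - 41.238.97.127) does not contain 41.238.97.162
  41.238.224.0/22 (41.238.224.0 - 41.238.227.255) does not contain 41.238.97.162
  105.238.96.0/21 (105.238.96.0 - 105.238.103.255) does not contain 41.238.97.162
  41.238.32.0/19 (41.238.32.0 - 41.238.63.255) does not contain 41.238.97.162
  41.239.64.0/18 (41.239.64.0 - 41.239.127.255) does not contain 41.238.97.162
  41.238.192.0/18 (41.238.192.0 - 41.238.255.255) does not contain 41.238.97.162
  41.174.64.0/18 (41.174.64.0 - 41.174.127.255) does not contain 41.238.97.162
Longest matching prefix is /17 -> next hop Router P.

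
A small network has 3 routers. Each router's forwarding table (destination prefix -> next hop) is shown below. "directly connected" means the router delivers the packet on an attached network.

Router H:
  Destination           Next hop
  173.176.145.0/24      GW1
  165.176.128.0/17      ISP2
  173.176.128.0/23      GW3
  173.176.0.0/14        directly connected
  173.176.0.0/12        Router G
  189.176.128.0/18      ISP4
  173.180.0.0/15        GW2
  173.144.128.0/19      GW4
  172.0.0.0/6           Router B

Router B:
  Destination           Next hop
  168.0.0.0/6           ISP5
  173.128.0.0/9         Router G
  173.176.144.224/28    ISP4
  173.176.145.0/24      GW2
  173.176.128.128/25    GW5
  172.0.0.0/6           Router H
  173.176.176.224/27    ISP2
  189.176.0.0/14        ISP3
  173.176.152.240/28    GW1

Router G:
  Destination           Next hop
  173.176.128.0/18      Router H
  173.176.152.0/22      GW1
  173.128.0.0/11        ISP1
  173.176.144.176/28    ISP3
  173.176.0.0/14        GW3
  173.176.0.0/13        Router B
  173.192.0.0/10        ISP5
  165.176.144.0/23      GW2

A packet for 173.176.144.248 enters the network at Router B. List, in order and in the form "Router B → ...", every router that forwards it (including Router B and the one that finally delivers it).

Router B → Router G → Router H

At Router B: longest match for 173.176.144.248 is 173.128.0.0/9 -> Router G
At Router G: longest match for 173.176.144.248 is 173.176.128.0/18 -> Router H
At Router H: longest match for 173.176.144.248 is 173.176.0.0/14 -> directly connected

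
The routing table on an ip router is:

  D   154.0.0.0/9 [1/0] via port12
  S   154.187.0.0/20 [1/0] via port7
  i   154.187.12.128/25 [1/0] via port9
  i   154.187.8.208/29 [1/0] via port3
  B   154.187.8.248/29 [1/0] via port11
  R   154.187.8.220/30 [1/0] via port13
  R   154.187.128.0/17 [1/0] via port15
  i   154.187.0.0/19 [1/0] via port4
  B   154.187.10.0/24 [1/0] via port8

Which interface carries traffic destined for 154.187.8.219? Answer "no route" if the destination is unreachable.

Routes whose prefix contains 154.187.8.219:
  154.187.0.0/19 (154.187.0.0 - 154.187.31.255) -> port4
  154.187.0.0/20 (154.187.0.0 - 154.187.15.255) -> port7
More-specific entries that do NOT match:
  154.187.8.220/30 (154.187.8.220 - 154.187.8.223) does not contain 154.187.8.219
  154.187.8.208/29 (154.187.8.208 - 154.187.8.215) does not contain 154.187.8.219
  154.187.8.248/29 (154.187.8.248 - 154.187.8.255) does not contain 154.187.8.219
  154.187.12.128/25 (154.187.12.128 - 154.187.12.255) does not contain 154.187.8.219
  154.187.10.0/24 (154.187.10.0 - 154.187.10.255) does not contain 154.187.8.219
Longest matching prefix is /20 -> interface port7.

port7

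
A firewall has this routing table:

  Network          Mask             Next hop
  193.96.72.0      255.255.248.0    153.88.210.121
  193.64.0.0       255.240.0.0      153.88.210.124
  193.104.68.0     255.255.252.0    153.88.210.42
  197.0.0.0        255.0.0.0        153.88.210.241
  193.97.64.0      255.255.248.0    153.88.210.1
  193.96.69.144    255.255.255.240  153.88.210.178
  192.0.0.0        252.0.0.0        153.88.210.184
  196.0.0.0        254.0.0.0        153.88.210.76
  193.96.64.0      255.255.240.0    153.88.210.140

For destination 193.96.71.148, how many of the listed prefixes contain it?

Prefixes containing 193.96.71.148:
  192.0.0.0/6 (192.0.0.0 - 195.255.255.255)
  193.96.64.0/20 (193.96.64.0 - 193.96.79.255)
Total matching entries: 2.

2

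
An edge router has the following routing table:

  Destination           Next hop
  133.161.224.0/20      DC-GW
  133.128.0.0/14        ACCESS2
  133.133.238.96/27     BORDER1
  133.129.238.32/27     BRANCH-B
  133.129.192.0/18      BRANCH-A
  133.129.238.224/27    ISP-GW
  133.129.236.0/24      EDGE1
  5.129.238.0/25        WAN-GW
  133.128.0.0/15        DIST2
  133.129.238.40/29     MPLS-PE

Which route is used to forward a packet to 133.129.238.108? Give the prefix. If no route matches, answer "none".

Entries matching 133.129.238.108:
  133.128.0.0/14 (133.128.0.0 - 133.131.255.255)
  133.128.0.0/15 (133.128.0.0 - 133.129.255.255)
  133.129.192.0/18 (133.129.192.0 - 133.129.255.255)
Most specific is 133.129.192.0/18.

133.129.192.0/18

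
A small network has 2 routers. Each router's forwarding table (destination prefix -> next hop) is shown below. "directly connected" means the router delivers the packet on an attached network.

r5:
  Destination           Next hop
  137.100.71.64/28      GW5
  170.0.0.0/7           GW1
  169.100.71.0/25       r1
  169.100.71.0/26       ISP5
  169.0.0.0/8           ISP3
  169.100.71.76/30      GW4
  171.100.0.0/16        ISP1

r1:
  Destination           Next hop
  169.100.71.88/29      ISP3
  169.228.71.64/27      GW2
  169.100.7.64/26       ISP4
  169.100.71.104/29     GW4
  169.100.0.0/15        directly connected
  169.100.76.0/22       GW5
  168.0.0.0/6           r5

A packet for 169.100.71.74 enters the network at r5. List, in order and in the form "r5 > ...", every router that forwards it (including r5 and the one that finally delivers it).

At r5: longest match for 169.100.71.74 is 169.100.71.0/25 -> r1
At r1: longest match for 169.100.71.74 is 169.100.0.0/15 -> directly connected

r5 > r1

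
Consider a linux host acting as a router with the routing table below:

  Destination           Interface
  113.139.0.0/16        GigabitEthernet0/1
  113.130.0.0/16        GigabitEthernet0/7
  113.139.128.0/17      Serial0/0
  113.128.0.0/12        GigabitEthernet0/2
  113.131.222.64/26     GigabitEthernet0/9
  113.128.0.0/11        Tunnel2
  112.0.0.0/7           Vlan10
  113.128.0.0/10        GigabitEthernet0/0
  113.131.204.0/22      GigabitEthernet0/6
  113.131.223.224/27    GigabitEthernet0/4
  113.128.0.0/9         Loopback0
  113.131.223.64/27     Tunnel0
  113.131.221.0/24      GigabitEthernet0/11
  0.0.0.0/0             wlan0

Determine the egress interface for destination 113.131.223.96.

GigabitEthernet0/2

Routes whose prefix contains 113.131.223.96:
  0.0.0.0/0 (default, matches everything) -> wlan0
  112.0.0.0/7 (112.0.0.0 - 113.255.255.255) -> Vlan10
  113.128.0.0/9 (113.128.0.0 - 113.255.255.255) -> Loopback0
  113.128.0.0/10 (113.128.0.0 - 113.191.255.255) -> GigabitEthernet0/0
  113.128.0.0/11 (113.128.0.0 - 113.159.255.255) -> Tunnel2
  113.128.0.0/12 (113.128.0.0 - 113.143.255.255) -> GigabitEthernet0/2
More-specific entries that do NOT match:
  113.131.223.224/27 (113.131.223.224 - 113.131.223.255) does not contain 113.131.223.96
  113.131.223.64/27 (113.131.223.64 - 113.131.223.95) does not contain 113.131.223.96
  113.131.222.64/26 (113.131.222.64 - 113.131.222.127) does not contain 113.131.223.96
  113.131.221.0/24 (113.131.221.0 - 113.131.221.255) does not contain 113.131.223.96
  113.131.204.0/22 (113.131.204.0 - 113.131.207.255) does not contain 113.131.223.96
  113.139.128.0/17 (113.139.128.0 - 113.139.255.255) does not contain 113.131.223.96
  113.139.0.0/16 (113.139.0.0 - 113.139.255.255) does not contain 113.131.223.96
  113.130.0.0/16 (113.130.0.0 - 113.130.255.255) does not contain 113.131.223.96
Longest matching prefix is /12 -> interface GigabitEthernet0/2.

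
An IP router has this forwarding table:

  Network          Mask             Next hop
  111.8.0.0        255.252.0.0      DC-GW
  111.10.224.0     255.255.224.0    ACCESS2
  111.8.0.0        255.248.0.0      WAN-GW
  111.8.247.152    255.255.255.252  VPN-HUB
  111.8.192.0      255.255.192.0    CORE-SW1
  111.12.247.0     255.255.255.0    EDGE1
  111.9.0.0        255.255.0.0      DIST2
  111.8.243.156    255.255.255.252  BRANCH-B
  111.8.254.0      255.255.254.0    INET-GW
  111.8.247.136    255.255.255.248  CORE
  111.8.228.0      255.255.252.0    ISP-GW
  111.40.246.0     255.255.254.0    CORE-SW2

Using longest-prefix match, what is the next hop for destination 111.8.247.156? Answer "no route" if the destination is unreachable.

Routes whose prefix contains 111.8.247.156:
  111.8.0.0/13 (111.8.0.0 - 111.15.255.255) -> WAN-GW
  111.8.0.0/14 (111.8.0.0 - 111.11.255.255) -> DC-GW
  111.8.192.0/18 (111.8.192.0 - 111.8.255.255) -> CORE-SW1
More-specific entries that do NOT match:
  111.8.247.152/30 (111.8.247.152 - 111.8.247.155) does not contain 111.8.247.156
  111.8.243.156/30 (111.8.243.156 - 111.8.243.159) does not contain 111.8.247.156
  111.8.247.136/29 (111.8.247.136 - 111.8.247.143) does not contain 111.8.247.156
  111.12.247.0/24 (111.12.247.0 - 111.12.247.255) does not contain 111.8.247.156
  111.8.254.0/23 (111.8.254.0 - 111.8.255.255) does not contain 111.8.247.156
  111.40.246.0/23 (111.40.246.0 - 111.40.247.255) does not contain 111.8.247.156
  111.8.228.0/22 (111.8.228.0 - 111.8.231.255) does not contain 111.8.247.156
  111.10.224.0/19 (111.10.224.0 - 111.10.255.255) does not contain 111.8.247.156
Longest matching prefix is /18 -> next hop CORE-SW1.

CORE-SW1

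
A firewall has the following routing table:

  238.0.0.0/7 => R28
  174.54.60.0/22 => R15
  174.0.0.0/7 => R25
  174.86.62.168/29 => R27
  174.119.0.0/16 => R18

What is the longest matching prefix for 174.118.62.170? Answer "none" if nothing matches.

Entries matching 174.118.62.170:
  174.0.0.0/7 (174.0.0.0 - 175.255.255.255)
Most specific is 174.0.0.0/7.

174.0.0.0/7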